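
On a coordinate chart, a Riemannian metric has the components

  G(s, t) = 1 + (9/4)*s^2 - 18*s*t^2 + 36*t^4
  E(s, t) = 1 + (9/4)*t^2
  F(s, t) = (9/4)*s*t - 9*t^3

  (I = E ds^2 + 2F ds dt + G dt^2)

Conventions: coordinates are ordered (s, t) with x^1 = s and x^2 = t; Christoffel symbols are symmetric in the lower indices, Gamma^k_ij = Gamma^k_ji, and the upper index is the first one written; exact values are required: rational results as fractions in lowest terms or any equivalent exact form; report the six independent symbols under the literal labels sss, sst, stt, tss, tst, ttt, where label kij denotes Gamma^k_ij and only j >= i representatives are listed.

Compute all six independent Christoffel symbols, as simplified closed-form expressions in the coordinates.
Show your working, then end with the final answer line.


E = 1 + (9/4)*t^2; F = (9/4)*s*t - 9*t^3; G = 1 + (9/4)*s^2 - 18*s*t^2 + 36*t^4
Gamma^k_ij = (1/2) g^{kl} (d_i g_jl + d_j g_il - d_l g_ij), with g^inv = (1/(EG-F^2)) [[G, -F], [-F, E]]
first partials: E_s = 0, E_t = (9/2)*t, F_s = (9/4)*t, F_t = (9/4)*s - 27*t^2, G_s = (9/2)*s - 18*t^2, G_t = -36*s*t + 144*t^3
D = EG - F^2 = 1 + (9/4)*t^2 + (9/4)*s^2 - 18*s*t^2 + 36*t^4
expanded: Gamma^s_ss = (G E_s - 2F F_s + F E_t)/(2D), Gamma^s_st = (G E_t - F G_s)/(2D), Gamma^s_tt = (2G F_t - G G_s - F G_t)/(2D), Gamma^t_ss = (2E F_s - E E_t - F E_s)/(2D), Gamma^t_st = (E G_s - F E_t)/(2D), Gamma^t_tt = (E G_t - 2F F_t + F G_s)/(2D); substitute and cancel common factors

Answer: Gamma_sss = 0, Gamma_sst = 9*t/(9*s^2 - 72*s*t^2 + 144*t^4 + 9*t^2 + 4), Gamma_stt = -72*t^2/(9*s^2 - 72*s*t^2 + 144*t^4 + 9*t^2 + 4), Gamma_tss = 0, Gamma_tst = (9*s - 36*t^2)/(9*s^2 - 72*s*t^2 + 144*t^4 + 9*t^2 + 4), Gamma_ttt = (-72*s*t + 288*t^3)/(9*s^2 - 72*s*t^2 + 144*t^4 + 9*t^2 + 4)


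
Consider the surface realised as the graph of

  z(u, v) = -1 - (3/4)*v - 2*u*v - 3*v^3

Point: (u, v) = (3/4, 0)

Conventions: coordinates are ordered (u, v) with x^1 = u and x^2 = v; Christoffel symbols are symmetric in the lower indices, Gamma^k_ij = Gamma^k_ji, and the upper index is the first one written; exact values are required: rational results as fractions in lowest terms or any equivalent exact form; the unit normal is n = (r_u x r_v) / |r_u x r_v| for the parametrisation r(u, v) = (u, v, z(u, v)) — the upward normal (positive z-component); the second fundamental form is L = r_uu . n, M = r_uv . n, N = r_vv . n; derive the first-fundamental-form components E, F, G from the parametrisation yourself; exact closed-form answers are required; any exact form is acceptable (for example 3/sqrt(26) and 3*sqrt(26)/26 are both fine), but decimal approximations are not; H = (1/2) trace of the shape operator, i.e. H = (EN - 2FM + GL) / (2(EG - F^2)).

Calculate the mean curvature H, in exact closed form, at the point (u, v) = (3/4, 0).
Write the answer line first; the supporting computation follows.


Answer: H = 0

z_u = 0, z_v = -9/4, z_uu = 0, z_uv = -2, z_vv = 0
E = 1, F = 0, G = 97/16; answer radicand W^2 = 97/16
unnormalised second-form numerators: l = 0, m = -2, n = 0; L = l/sqrt(97/16), and similarly M = m/sqrt(W^2), N = n/sqrt(W^2)
H = (E*n - 2*F*m + G*l) / (2*(EG - F^2)*sqrt(W^2)); E*n - 2*F*m + G*l = 0, EG - F^2 = 97/16, so H = (0)/sqrt(97/16)


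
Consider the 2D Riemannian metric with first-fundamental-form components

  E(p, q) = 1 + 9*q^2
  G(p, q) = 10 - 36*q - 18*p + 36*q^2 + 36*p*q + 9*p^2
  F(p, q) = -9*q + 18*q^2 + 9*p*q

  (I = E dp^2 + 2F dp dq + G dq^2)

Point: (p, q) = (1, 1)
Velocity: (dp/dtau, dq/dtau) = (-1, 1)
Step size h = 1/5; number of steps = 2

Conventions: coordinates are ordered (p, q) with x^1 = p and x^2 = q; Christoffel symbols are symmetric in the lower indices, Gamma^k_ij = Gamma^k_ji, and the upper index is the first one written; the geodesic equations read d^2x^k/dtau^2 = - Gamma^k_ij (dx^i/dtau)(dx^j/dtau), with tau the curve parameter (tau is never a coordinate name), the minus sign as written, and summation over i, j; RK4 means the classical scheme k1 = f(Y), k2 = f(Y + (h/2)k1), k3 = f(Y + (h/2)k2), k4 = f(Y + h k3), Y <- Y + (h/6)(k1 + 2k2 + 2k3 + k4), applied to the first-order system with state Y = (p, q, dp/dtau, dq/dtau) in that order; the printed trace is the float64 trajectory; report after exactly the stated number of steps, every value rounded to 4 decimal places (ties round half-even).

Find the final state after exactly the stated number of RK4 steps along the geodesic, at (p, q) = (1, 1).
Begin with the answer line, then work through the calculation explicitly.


Answer: p = 0.6000, q = 1.4000, dp/dtau = -1.0000, dq/dtau = 1.0000

f(Y) = (dp/dtau, dq/dtau, -Gamma^p_ij Y'^i Y'^j, -Gamma^q_ij Y'^i Y'^j) with the Gammas evaluated at the stage position; h = 0.200000; intermediate values shown to 6 dp
step 0: p = 1.0000, q = 1.0000, dp/dtau = -1.0000, dq/dtau = 1.0000
step 1:
  k1: at (p, q) = (1.000000, 1.000000), (dp/dtau, dq/dtau) = (-1.000000, 1.000000); Gamma_ppp = 0.000000, Gamma_ppq = 0.195652, Gamma_pqq = 0.391304, Gamma_qpp = 0.000000, Gamma_qpq = 0.391304, Gamma_qqq = 0.782609; k1 = (-1.000000, 1.000000, 0.000000, 0.000000)
  k2: at (p, q) = (0.900000, 1.100000), (dp/dtau, dq/dtau) = (-1.000000, 1.000000); Gamma_ppp = 0.000000, Gamma_ppq = 0.191935, Gamma_pqq = 0.383870, Gamma_qpp = 0.000000, Gamma_qpq = 0.366421, Gamma_qqq = 0.732842; k2 = (-1.000000, 1.000000, 0.000000, 0.000000)
  k3: at (p, q) = (0.900000, 1.100000), (dp/dtau, dq/dtau) = (-1.000000, 1.000000); Gamma_ppp = 0.000000, Gamma_ppq = 0.191935, Gamma_pqq = 0.383870, Gamma_qpp = 0.000000, Gamma_qpq = 0.366421, Gamma_qqq = 0.732842; k3 = (-1.000000, 1.000000, 0.000000, 0.000000)
  k4: at (p, q) = (0.800000, 1.200000), (dp/dtau, dq/dtau) = (-1.000000, 1.000000); Gamma_ppp = 0.000000, Gamma_ppq = 0.187761, Gamma_pqq = 0.375522, Gamma_qpp = 0.000000, Gamma_qpq = 0.344228, Gamma_qqq = 0.688456; k4 = (-1.000000, 1.000000, 0.000000, 0.000000)
  Y <- Y + (h/6)(k1 + 2k2 + 2k3 + k4): p = 0.8000, q = 1.2000, dp/dtau = -1.0000, dq/dtau = 1.0000
step 2:
  k1: at (p, q) = (0.800000, 1.200000), (dp/dtau, dq/dtau) = (-1.000000, 1.000000); Gamma_ppp = 0.000000, Gamma_ppq = 0.187761, Gamma_pqq = 0.375522, Gamma_qpp = 0.000000, Gamma_qpq = 0.344228, Gamma_qqq = 0.688456; k1 = (-1.000000, 1.000000, 0.000000, 0.000000)
  k2: at (p, q) = (0.700000, 1.300000), (dp/dtau, dq/dtau) = (-1.000000, 1.000000); Gamma_ppp = 0.000000, Gamma_ppq = 0.183328, Gamma_pqq = 0.366656, Gamma_qpp = 0.000000, Gamma_qpq = 0.324350, Gamma_qqq = 0.648699; k2 = (-1.000000, 1.000000, 0.000000, 0.000000)
  k3: at (p, q) = (0.700000, 1.300000), (dp/dtau, dq/dtau) = (-1.000000, 1.000000); Gamma_ppp = 0.000000, Gamma_ppq = 0.183328, Gamma_pqq = 0.366656, Gamma_qpp = 0.000000, Gamma_qpq = 0.324350, Gamma_qqq = 0.648699; k3 = (-1.000000, 1.000000, 0.000000, 0.000000)
  k4: at (p, q) = (0.600000, 1.400000), (dp/dtau, dq/dtau) = (-1.000000, 1.000000); Gamma_ppp = 0.000000, Gamma_ppq = 0.178774, Gamma_pqq = 0.357548, Gamma_qpp = 0.000000, Gamma_qpq = 0.306470, Gamma_qqq = 0.612940; k4 = (-1.000000, 1.000000, 0.000000, 0.000000)
  Y <- Y + (h/6)(k1 + 2k2 + 2k3 + k4): p = 0.6000, q = 1.4000, dp/dtau = -1.0000, dq/dtau = 1.0000


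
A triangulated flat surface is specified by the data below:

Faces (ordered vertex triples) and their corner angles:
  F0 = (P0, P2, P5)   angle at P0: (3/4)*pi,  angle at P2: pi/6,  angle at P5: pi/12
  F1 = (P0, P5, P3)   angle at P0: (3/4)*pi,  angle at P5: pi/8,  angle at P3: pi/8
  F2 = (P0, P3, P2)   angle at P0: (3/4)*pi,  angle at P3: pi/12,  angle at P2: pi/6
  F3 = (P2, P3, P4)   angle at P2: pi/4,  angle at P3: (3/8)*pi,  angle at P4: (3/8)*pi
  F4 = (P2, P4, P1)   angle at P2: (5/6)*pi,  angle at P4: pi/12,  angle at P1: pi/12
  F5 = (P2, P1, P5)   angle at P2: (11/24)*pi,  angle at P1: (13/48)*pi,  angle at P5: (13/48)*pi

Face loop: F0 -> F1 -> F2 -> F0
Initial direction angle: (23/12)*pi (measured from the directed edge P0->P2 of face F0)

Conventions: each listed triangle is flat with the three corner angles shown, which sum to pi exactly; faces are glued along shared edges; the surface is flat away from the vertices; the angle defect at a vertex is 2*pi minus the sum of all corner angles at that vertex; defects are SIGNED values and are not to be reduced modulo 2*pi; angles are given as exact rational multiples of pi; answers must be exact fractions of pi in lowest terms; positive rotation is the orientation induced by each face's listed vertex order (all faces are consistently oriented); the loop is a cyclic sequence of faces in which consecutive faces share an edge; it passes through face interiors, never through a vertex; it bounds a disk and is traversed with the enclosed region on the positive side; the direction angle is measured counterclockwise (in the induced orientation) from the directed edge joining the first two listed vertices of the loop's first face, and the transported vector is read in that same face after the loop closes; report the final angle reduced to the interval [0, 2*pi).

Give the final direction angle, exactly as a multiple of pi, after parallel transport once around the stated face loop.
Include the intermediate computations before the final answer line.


enclosed vertex P0: corner angles sum to (9/4)*pi, defect = 2*pi - (9/4)*pi = -pi/4
adding the enclosed defects to the starting angle (mod 2*pi, induced orientation) gives the holonomy
final angle = (23/12)*pi - pi/4 = (5/3)*pi (mod 2*pi)

Answer: final direction angle = (5/3)*pi


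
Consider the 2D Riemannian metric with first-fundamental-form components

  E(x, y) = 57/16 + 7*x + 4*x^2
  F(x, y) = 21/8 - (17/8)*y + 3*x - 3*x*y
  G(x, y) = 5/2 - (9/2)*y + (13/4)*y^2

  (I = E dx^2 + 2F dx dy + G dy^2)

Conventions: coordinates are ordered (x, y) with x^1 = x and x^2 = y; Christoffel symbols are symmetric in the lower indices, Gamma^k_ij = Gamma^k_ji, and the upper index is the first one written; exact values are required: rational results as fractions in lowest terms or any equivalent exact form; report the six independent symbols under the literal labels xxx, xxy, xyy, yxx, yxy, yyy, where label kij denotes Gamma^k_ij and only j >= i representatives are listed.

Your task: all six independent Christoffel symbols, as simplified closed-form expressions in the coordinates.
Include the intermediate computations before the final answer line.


E = 57/16 + 7*x + 4*x^2; F = 21/8 - (17/8)*y + 3*x - 3*x*y; G = 5/2 - (9/2)*y + (13/4)*y^2
Gamma^k_ij = (1/2) g^{kl} (d_i g_jl + d_j g_il - d_l g_ij), with g^inv = (1/(EG-F^2)) [[G, -F], [-F, E]]
first partials: E_x = 7 + 8*x, E_y = 0, F_x = 3 - 3*y, F_y = -17/8 - 3*x, G_x = 0, G_y = -9/2 + (13/2)*y
D = EG - F^2 = 129/64 - (39/8)*y + (7/4)*x + (113/16)*y^2 - 3*x*y + x^2 + 10*x*y^2 + 4*x^2*y^2
expanded: Gamma^x_xx = (G E_x - 2F F_x + F E_y)/(2D), Gamma^x_xy = (G E_y - F G_x)/(2D), Gamma^x_yy = (2G F_y - G G_x - F G_y)/(2D), Gamma^y_xx = (2E F_x - E E_y - F E_x)/(2D), Gamma^y_xy = (E G_x - F E_y)/(2D), Gamma^y_yy = (E G_y - 2F F_y + F G_x)/(2D); substitute and cancel common factors

Answer: Gamma_xxx = (256*x*y^2 + 64*x + 320*y^2 - 96*y + 56)/(256*x^2*y^2 + 64*x^2 + 640*x*y^2 - 192*x*y + 112*x + 452*y^2 - 312*y + 129), Gamma_xxy = 0, Gamma_xyy = (-192*x*y - 48*x - 240*y + 38)/(256*x^2*y^2 + 64*x^2 + 640*x*y^2 - 192*x*y + 112*x + 452*y^2 - 312*y + 129), Gamma_yxx = (-128*x*y - 208*y + 96)/(256*x^2*y^2 + 64*x^2 + 640*x*y^2 - 192*x*y + 112*x + 452*y^2 - 312*y + 129), Gamma_yxy = 0, Gamma_yyy = (256*x^2*y + 640*x*y - 96*x + 452*y - 156)/(256*x^2*y^2 + 64*x^2 + 640*x*y^2 - 192*x*y + 112*x + 452*y^2 - 312*y + 129)


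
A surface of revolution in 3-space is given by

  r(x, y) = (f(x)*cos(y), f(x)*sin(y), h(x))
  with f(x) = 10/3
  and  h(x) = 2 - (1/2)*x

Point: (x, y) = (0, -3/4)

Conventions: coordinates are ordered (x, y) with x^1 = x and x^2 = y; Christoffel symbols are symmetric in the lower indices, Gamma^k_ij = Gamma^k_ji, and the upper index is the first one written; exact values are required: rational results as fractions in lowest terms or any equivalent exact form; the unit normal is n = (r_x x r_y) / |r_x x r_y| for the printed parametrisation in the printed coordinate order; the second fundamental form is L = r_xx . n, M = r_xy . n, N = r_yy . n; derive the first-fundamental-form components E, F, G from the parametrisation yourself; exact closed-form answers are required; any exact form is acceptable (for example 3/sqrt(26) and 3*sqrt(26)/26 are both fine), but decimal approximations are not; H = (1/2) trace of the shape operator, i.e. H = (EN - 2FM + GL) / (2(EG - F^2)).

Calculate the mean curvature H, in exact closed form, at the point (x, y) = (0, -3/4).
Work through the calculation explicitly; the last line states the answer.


f = 10/3, f' = 0, f'' = 0, h' = -1/2, h'' = 0
E = 1/4, F = 0, G = 100/9; answer radicand W^2 = 1/4
unnormalised second-form numerators: l = 0, m = 0, n = -5/3; L = l/sqrt(1/4), and similarly M = m/sqrt(W^2), N = n/sqrt(W^2)
H = (E*n - 2*F*m + G*l) / (2*(EG - F^2)*sqrt(W^2)); E*n - 2*F*m + G*l = -5/12, EG - F^2 = 25/9, so H = (-3/40)/sqrt(1/4)

Answer: H = -3/20


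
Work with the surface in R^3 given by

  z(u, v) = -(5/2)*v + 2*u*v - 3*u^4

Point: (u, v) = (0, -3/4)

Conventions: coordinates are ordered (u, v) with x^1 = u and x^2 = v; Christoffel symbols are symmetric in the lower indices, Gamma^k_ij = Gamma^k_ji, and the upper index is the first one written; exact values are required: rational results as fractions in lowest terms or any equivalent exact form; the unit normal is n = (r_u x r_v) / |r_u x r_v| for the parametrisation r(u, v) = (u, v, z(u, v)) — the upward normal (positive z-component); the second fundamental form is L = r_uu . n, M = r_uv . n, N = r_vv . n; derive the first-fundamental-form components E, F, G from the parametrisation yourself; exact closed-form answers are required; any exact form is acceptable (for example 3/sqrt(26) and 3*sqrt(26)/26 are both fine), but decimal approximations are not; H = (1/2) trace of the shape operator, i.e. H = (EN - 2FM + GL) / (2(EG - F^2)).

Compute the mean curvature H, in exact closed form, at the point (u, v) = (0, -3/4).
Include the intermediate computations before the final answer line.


z_u = -3/2, z_v = -5/2, z_uu = 0, z_uv = 2, z_vv = 0
E = 13/4, F = 15/4, G = 29/4; answer radicand W^2 = 19/2
unnormalised second-form numerators: l = 0, m = 2, n = 0; L = l/sqrt(19/2), and similarly M = m/sqrt(W^2), N = n/sqrt(W^2)
H = (E*n - 2*F*m + G*l) / (2*(EG - F^2)*sqrt(W^2)); E*n - 2*F*m + G*l = -15, EG - F^2 = 19/2, so H = (-15/19)/sqrt(19/2)

Answer: H = -15*sqrt(38)/361


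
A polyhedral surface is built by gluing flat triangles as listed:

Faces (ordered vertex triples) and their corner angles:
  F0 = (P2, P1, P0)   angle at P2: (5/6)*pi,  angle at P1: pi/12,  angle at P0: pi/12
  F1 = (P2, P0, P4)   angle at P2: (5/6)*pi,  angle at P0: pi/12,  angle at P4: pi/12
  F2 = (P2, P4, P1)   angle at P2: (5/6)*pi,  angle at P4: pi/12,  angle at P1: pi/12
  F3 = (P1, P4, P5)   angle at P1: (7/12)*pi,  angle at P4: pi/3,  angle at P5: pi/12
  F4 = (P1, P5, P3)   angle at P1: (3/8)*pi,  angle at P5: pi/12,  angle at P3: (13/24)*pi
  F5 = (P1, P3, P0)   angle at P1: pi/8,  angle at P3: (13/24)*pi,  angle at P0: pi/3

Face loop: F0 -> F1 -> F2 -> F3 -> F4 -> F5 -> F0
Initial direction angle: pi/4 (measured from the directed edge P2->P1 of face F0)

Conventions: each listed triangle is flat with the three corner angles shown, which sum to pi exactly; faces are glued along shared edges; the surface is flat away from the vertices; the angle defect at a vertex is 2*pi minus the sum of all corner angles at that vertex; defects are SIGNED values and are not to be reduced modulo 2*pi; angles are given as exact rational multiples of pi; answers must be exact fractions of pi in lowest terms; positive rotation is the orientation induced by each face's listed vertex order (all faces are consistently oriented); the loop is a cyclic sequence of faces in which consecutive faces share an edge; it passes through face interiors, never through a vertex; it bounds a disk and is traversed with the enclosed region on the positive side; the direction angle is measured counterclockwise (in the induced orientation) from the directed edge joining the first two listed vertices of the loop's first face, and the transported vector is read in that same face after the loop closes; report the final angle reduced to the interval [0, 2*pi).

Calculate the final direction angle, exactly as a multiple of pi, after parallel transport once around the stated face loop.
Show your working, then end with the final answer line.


enclosed vertex P1: corner angles sum to (5/4)*pi, defect = 2*pi - (5/4)*pi = (3/4)*pi
enclosed vertex P2: corner angles sum to (5/2)*pi, defect = 2*pi - (5/2)*pi = -pi/2
summing the enclosed defects onto the initial angle, mod 2*pi in the induced orientation:
final angle = pi/4 + pi/4 = pi/2 (mod 2*pi)

Answer: final direction angle = pi/2


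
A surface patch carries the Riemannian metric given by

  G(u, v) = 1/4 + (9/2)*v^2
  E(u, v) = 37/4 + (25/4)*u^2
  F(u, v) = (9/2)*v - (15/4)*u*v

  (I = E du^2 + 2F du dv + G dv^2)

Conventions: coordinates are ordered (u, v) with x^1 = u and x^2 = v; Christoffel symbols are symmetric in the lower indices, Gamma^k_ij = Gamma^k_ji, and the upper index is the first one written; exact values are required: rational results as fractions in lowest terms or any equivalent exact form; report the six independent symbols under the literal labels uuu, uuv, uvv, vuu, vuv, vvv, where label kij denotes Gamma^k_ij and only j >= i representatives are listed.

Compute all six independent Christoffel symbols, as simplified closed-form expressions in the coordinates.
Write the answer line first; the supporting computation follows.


Answer: Gamma_uuu = (225*u*v^2 + 25*u + 270*v^2)/(225*u^2*v^2 + 25*u^2 + 540*u*v^2 + 342*v^2 + 37), Gamma_uuv = 0, Gamma_uvv = (18 - 15*u)/(225*u^2*v^2 + 25*u^2 + 540*u*v^2 + 342*v^2 + 37), Gamma_vuu = (-450*u*v - 555*v)/(225*u^2*v^2 + 25*u^2 + 540*u*v^2 + 342*v^2 + 37), Gamma_vuv = 0, Gamma_vvv = (225*u^2*v + 540*u*v + 342*v)/(225*u^2*v^2 + 25*u^2 + 540*u*v^2 + 342*v^2 + 37)

E = 37/4 + (25/4)*u^2; F = (9/2)*v - (15/4)*u*v; G = 1/4 + (9/2)*v^2
Gamma^k_ij = (1/2) g^{kl} (d_i g_jl + d_j g_il - d_l g_ij), with g^inv = (1/(EG-F^2)) [[G, -F], [-F, E]]
first partials: E_u = (25/2)*u, E_v = 0, F_u = -(15/4)*v, F_v = 9/2 - (15/4)*u, G_u = 0, G_v = 9*v
D = EG - F^2 = 37/16 + (171/8)*v^2 + (25/16)*u^2 + (135/4)*u*v^2 + (225/16)*u^2*v^2
expanded: Gamma^u_uu = (G E_u - 2F F_u + F E_v)/(2D), Gamma^u_uv = (G E_v - F G_u)/(2D), Gamma^u_vv = (2G F_v - G G_u - F G_v)/(2D), Gamma^v_uu = (2E F_u - E E_v - F E_u)/(2D), Gamma^v_uv = (E G_u - F E_v)/(2D), Gamma^v_vv = (E G_v - 2F F_v + F G_u)/(2D); substitute and cancel common factors


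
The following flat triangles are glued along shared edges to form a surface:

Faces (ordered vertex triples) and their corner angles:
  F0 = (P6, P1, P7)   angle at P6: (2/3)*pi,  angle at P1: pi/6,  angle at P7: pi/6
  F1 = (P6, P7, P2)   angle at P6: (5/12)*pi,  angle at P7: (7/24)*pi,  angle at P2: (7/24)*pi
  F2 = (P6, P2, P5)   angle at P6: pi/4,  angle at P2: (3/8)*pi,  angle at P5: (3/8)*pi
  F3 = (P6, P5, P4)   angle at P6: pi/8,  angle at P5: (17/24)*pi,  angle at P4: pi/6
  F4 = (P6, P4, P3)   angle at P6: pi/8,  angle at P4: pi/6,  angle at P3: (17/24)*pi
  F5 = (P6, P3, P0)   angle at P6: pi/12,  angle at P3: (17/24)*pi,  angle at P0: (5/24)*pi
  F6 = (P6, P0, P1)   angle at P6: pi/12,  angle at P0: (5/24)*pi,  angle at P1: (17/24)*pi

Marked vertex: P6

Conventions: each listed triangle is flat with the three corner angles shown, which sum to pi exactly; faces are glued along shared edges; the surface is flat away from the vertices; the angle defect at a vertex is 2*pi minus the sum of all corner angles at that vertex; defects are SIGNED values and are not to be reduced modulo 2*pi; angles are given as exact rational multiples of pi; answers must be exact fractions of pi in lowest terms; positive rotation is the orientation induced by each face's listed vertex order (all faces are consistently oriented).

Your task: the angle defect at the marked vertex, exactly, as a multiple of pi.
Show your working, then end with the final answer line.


Sum of corner angles at P6: (7/4)*pi
defect = 2*pi - (7/4)*pi

Answer: defect(P6) = pi/4


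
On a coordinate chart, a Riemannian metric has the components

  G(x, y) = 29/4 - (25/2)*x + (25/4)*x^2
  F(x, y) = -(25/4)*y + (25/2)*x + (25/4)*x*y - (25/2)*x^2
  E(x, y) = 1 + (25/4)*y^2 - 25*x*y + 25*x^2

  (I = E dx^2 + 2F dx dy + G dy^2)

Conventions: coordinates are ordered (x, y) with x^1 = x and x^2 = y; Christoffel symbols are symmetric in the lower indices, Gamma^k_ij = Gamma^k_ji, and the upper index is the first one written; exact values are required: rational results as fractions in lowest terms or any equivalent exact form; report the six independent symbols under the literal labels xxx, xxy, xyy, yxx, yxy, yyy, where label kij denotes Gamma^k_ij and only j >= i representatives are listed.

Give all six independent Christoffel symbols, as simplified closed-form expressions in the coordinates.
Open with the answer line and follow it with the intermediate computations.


Answer: Gamma_xxx = (100*x - 50*y)/(125*x^2 - 100*x*y - 50*x + 25*y^2 + 29), Gamma_xxy = (-50*x + 25*y)/(125*x^2 - 100*x*y - 50*x + 25*y^2 + 29), Gamma_xyy = 0, Gamma_yxx = (50 - 50*x)/(125*x^2 - 100*x*y - 50*x + 25*y^2 + 29), Gamma_yxy = (25*x - 25)/(125*x^2 - 100*x*y - 50*x + 25*y^2 + 29), Gamma_yyy = 0

E = 1 + (25/4)*y^2 - 25*x*y + 25*x^2; F = -(25/4)*y + (25/2)*x + (25/4)*x*y - (25/2)*x^2; G = 29/4 - (25/2)*x + (25/4)*x^2
Gamma^k_ij = (1/2) g^{kl} (d_i g_jl + d_j g_il - d_l g_ij), with g^inv = (1/(EG-F^2)) [[G, -F], [-F, E]]
first partials: E_x = -25*y + 50*x, E_y = (25/2)*y - 25*x, F_x = 25/2 + (25/4)*y - 25*x, F_y = -25/4 + (25/4)*x, G_x = -25/2 + (25/2)*x, G_y = 0
D = EG - F^2 = 29/4 - (25/2)*x + (25/4)*y^2 - 25*x*y + (125/4)*x^2
expanded: Gamma^x_xx = (G E_x - 2F F_x + F E_y)/(2D), Gamma^x_xy = (G E_y - F G_x)/(2D), Gamma^x_yy = (2G F_y - G G_x - F G_y)/(2D), Gamma^y_xx = (2E F_x - E E_y - F E_x)/(2D), Gamma^y_xy = (E G_x - F E_y)/(2D), Gamma^y_yy = (E G_y - 2F F_y + F G_x)/(2D); substitute and cancel common factors


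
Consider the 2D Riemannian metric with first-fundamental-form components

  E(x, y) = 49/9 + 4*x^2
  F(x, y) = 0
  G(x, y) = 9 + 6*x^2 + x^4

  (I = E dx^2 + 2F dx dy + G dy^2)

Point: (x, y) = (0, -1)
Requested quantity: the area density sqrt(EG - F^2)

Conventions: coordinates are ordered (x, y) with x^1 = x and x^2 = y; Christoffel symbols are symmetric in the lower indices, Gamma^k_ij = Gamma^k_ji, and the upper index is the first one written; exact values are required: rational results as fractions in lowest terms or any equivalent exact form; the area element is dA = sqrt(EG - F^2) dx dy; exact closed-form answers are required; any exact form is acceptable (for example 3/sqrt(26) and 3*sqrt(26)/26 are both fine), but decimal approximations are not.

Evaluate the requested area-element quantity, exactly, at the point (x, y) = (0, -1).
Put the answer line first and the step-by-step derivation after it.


Answer: sqrt(EG - F^2) = 7

E = 49/9, F = 0, G = 9; EG - F^2 = 49


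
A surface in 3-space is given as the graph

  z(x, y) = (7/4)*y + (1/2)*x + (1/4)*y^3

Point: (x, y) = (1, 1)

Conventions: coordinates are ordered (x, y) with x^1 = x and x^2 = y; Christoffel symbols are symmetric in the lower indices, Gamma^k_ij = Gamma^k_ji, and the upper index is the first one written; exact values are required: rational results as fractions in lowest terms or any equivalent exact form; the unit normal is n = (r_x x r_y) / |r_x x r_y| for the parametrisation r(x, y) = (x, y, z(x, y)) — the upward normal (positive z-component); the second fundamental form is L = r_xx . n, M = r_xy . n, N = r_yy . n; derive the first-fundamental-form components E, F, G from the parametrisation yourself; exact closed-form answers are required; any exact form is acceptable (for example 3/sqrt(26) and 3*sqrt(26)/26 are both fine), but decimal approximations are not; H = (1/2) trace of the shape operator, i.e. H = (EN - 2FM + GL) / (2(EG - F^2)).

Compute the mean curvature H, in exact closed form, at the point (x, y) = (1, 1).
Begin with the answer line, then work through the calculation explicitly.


Answer: H = sqrt(30)/120

z_x = 1/2, z_y = 5/2, z_xx = 0, z_xy = 0, z_yy = 3/2
E = 5/4, F = 5/4, G = 29/4; answer radicand W^2 = 15/2
unnormalised second-form numerators: l = 0, m = 0, n = 3/2; L = l/sqrt(15/2), and similarly M = m/sqrt(W^2), N = n/sqrt(W^2)
H = (E*n - 2*F*m + G*l) / (2*(EG - F^2)*sqrt(W^2)); E*n - 2*F*m + G*l = 15/8, EG - F^2 = 15/2, so H = (1/8)/sqrt(15/2)


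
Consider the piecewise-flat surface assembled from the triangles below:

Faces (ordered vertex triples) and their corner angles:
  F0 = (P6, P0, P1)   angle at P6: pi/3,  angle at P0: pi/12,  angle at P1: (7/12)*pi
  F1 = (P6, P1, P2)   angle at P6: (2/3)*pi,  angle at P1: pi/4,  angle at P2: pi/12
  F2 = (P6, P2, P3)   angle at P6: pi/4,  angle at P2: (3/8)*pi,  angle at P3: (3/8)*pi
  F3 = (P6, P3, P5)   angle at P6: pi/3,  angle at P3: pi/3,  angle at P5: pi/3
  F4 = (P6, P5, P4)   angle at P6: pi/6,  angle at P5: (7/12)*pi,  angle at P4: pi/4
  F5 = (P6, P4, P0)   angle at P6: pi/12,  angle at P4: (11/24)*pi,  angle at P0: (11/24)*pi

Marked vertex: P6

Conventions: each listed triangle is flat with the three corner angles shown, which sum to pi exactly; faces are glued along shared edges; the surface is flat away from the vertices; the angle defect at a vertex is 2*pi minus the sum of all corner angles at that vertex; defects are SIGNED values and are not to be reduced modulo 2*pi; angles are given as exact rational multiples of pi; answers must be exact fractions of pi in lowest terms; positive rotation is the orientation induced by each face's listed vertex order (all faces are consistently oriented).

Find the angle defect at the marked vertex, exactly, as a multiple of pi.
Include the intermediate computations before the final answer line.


Sum of corner angles at P6: (11/6)*pi
defect = 2*pi - (11/6)*pi

Answer: defect(P6) = pi/6


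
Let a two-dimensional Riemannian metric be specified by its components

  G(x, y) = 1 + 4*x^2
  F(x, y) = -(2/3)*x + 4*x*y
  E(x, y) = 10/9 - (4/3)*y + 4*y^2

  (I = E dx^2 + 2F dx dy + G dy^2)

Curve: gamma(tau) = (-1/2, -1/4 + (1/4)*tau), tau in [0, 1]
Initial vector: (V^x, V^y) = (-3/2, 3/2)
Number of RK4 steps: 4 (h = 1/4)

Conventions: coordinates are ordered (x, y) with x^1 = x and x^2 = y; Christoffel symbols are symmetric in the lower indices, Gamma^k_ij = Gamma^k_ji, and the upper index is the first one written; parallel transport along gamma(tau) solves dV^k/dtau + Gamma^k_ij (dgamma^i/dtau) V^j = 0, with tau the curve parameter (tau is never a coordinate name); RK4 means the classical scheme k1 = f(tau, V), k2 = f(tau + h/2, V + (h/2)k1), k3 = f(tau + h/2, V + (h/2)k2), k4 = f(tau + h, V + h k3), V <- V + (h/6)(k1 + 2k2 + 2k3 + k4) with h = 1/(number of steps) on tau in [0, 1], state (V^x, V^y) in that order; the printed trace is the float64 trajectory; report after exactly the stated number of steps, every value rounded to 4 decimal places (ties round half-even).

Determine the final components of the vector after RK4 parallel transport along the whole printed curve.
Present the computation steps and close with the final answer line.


gamma'(tau) = (0, 1/4); f(tau, V)^k = -Gamma^k_ij(gamma(tau)) gamma'^i(tau) V^j; h = 1/4; intermediate values shown to 6 dp
curve data and Christoffel symbols at the stage parameters:
  tau = 0.000000: gamma = (-0.500000, -0.250000), gamma' = (0.000000, 0.250000); Gamma_xxx = 0.000000, Gamma_xxy = -0.618557, Gamma_xyy = 0.000000, Gamma_yxx = 0.000000, Gamma_yxy = -0.742268, Gamma_yyy = 0.000000
  tau = 0.125000: gamma = (-0.500000, -0.218750), gamma' = (0.000000, 0.250000); Gamma_xxx = 0.000000, Gamma_xxy = -0.594278, Gamma_xyy = 0.000000, Gamma_yxx = 0.000000, Gamma_yxy = -0.770955, Gamma_yyy = 0.000000
  tau = 0.250000: gamma = (-0.500000, -0.187500), gamma' = (0.000000, 0.250000); Gamma_xxx = 0.000000, Gamma_xxy = -0.566273, Gamma_xyy = 0.000000, Gamma_yxx = 0.000000, Gamma_yxy = -0.799445, Gamma_yyy = 0.000000
  tau = 0.375000: gamma = (-0.500000, -0.156250), gamma' = (0.000000, 0.250000); Gamma_xxx = 0.000000, Gamma_xxy = -0.534387, Gamma_xyy = 0.000000, Gamma_yxx = 0.000000, Gamma_yxy = -0.827438, Gamma_yyy = 0.000000
  tau = 0.500000: gamma = (-0.500000, -0.125000), gamma' = (0.000000, 0.250000); Gamma_xxx = 0.000000, Gamma_xxy = -0.498516, Gamma_xyy = 0.000000, Gamma_yxx = 0.000000, Gamma_yxy = -0.854599, Gamma_yyy = 0.000000
  tau = 0.625000: gamma = (-0.500000, -0.093750), gamma' = (0.000000, 0.250000); Gamma_xxx = 0.000000, Gamma_xxy = -0.458628, Gamma_xyy = 0.000000, Gamma_yxx = 0.000000, Gamma_yxy = -0.880566, Gamma_yyy = 0.000000
  tau = 0.750000: gamma = (-0.500000, -0.062500), gamma' = (0.000000, 0.250000); Gamma_xxx = 0.000000, Gamma_xxy = -0.414768, Gamma_xyy = 0.000000, Gamma_yxx = 0.000000, Gamma_yxy = -0.904949, Gamma_yyy = 0.000000
  tau = 0.875000: gamma = (-0.500000, -0.031250), gamma' = (0.000000, 0.250000); Gamma_xxx = 0.000000, Gamma_xxy = -0.367076, Gamma_xyy = 0.000000, Gamma_yxx = 0.000000, Gamma_yxy = -0.927350, Gamma_yyy = 0.000000
  tau = 1.000000: gamma = (-0.500000, 0.000000), gamma' = (0.000000, 0.250000); Gamma_xxx = 0.000000, Gamma_xxy = -0.315789, Gamma_xyy = 0.000000, Gamma_yxx = 0.000000, Gamma_yxy = -0.947368, Gamma_yyy = 0.000000
step 0: V^x = -1.5000, V^y = 1.5000
step 1: k1 = (-0.231959, -0.278351), k2 = (-0.227162, -0.294697), k3 = (-0.227073, -0.294581), k4 = (-0.220389, -0.311138); V <- V + (h/6)(k1 + 2k2 + 2k3 + k4): V^x = -1.5567, V^y = 1.4263
step 2: k1 = (-0.220380, -0.311124), k2 = (-0.211650, -0.327717), k3 = (-0.211505, -0.327491), k4 = (-0.200600, -0.343886); V <- V + (h/6)(k1 + 2k2 + 2k3 + k4): V^x = -1.6095, V^y = 1.3444
step 3: k1 = (-0.200591, -0.343870), k2 = (-0.187416, -0.359838), k3 = (-0.187227, -0.359476), k4 = (-0.171746, -0.374719); V <- V + (h/6)(k1 + 2k2 + 2k3 + k4): V^x = -1.6562, V^y = 1.2546
step 4: k1 = (-0.171739, -0.374703), k2 = (-0.153961, -0.388955), k3 = (-0.153757, -0.388440), k4 = (-0.133790, -0.401371); V <- V + (h/6)(k1 + 2k2 + 2k3 + k4): V^x = -1.6946, V^y = 1.1574

Answer: V^x = -1.6946, V^y = 1.1574


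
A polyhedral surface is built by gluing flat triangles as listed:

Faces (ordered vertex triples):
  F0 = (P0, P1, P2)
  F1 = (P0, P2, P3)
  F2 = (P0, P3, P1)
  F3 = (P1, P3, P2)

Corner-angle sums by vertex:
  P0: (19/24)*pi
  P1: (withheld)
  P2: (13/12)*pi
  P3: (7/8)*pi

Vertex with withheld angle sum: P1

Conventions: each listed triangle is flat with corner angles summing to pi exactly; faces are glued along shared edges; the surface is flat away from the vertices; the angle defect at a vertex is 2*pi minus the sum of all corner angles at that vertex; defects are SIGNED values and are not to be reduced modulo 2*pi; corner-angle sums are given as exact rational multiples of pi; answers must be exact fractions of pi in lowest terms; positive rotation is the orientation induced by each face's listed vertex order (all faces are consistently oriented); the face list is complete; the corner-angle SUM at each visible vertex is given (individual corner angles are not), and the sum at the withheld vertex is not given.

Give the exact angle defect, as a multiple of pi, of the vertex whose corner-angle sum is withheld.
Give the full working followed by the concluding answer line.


V = 4, E = 6, F = 4; chi = V - E + F = 2
Gauss-Bonnet: total defect = 2*pi*chi = 4*pi; visible defects sum to (13/4)*pi

Answer: defect(P1) = (3/4)*pi


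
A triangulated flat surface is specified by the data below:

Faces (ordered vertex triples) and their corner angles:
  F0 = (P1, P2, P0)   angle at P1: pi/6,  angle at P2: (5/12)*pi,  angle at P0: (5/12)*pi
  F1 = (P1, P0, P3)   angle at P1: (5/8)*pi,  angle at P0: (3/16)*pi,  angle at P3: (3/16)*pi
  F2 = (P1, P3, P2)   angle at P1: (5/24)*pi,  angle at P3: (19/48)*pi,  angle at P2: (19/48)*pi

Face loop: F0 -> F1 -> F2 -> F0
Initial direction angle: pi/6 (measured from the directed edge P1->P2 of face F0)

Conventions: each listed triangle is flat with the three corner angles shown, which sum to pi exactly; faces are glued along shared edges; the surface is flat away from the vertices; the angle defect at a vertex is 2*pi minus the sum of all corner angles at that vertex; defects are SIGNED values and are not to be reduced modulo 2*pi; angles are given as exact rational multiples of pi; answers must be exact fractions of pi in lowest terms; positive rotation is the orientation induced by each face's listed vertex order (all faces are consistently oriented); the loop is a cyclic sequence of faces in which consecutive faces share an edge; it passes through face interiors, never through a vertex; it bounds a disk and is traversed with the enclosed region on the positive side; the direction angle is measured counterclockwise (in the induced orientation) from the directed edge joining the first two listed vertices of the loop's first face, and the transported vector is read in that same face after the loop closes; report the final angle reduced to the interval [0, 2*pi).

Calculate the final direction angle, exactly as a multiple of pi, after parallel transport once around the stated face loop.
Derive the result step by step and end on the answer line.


enclosed vertex P1: corner angles sum to pi, defect = 2*pi - pi = pi
transport around the loop rotates by the sum of enclosed defects; add to the initial angle mod 2*pi
final angle = pi/6 + pi = (7/6)*pi (mod 2*pi)

Answer: final direction angle = (7/6)*pi


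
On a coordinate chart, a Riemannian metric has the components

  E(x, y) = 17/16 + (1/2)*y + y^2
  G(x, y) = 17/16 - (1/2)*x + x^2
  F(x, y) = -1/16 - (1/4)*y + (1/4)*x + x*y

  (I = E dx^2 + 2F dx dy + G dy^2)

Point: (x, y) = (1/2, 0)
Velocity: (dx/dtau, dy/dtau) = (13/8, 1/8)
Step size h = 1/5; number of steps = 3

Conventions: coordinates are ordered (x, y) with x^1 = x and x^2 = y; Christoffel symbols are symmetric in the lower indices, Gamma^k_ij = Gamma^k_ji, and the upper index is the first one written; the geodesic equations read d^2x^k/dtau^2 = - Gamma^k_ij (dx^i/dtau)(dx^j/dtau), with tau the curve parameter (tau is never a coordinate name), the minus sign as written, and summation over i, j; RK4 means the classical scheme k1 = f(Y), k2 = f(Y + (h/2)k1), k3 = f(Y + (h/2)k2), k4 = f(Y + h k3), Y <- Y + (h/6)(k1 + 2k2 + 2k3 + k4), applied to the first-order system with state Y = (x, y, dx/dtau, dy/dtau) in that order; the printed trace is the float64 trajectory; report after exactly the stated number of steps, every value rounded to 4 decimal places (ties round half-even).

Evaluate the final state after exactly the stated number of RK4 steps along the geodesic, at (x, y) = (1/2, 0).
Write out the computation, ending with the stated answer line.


f(Y) = (dx/dtau, dy/dtau, -Gamma^x_ij Y'^i Y'^j, -Gamma^y_ij Y'^i Y'^j) with the Gammas evaluated at the stage position; h = 0.200000; intermediate values shown to 6 dp
step 0: x = 0.5000, y = 0.0000, dx/dtau = 1.6250, dy/dtau = 0.1250
step 1:
  k1: at (x, y) = (0.500000, 0.000000), (dx/dtau, dy/dtau) = (1.625000, 0.125000); Gamma_xxx = 0.000000, Gamma_xxy = 0.222222, Gamma_xyy = 0.000000, Gamma_yxx = 0.000000, Gamma_yxy = 0.222222, Gamma_yyy = 0.000000; k1 = (1.625000, 0.125000, -0.090278, -0.090278)
  k2: at (x, y) = (0.662500, 0.012500), (dx/dtau, dy/dtau) = (1.615972, 0.115972); Gamma_xxx = 0.000000, Gamma_xxy = 0.211854, Gamma_xyy = 0.000000, Gamma_yxx = 0.000000, Gamma_yxy = 0.332913, Gamma_yyy = 0.000000; k2 = (1.615972, 0.115972, -0.079406, -0.124781)
  k3: at (x, y) = (0.661597, 0.011597), (dx/dtau, dy/dtau) = (1.617059, 0.112522); Gamma_xxx = 0.000000, Gamma_xxy = 0.211333, Gamma_xyy = 0.000000, Gamma_yxx = 0.000000, Gamma_yxy = 0.332511, Gamma_yyy = 0.000000; k3 = (1.617059, 0.112522, -0.076906, -0.121004)
  k4: at (x, y) = (0.823412, 0.022504), (dx/dtau, dy/dtau) = (1.609619, 0.100799); Gamma_xxx = 0.000000, Gamma_xxy = 0.194221, Gamma_xyy = 0.000000, Gamma_yxx = 0.000000, Gamma_yxy = 0.408687, Gamma_yyy = 0.000000; k4 = (1.609619, 0.100799, -0.063024, -0.132617)
  Y <- Y + (h/6)(k1 + 2k2 + 2k3 + k4): x = 0.8234, y = 0.0228, dx/dtau = 1.6095, dy/dtau = 0.1012
step 2:
  k1: at (x, y) = (0.823356, 0.022760), (dx/dtau, dy/dtau) = (1.609469, 0.101185); Gamma_xxx = 0.000000, Gamma_xxy = 0.194393, Gamma_xyy = 0.000000, Gamma_yxx = 0.000000, Gamma_yxy = 0.408625, Gamma_yyy = 0.000000; k1 = (1.609469, 0.101185, -0.063315, -0.133092)
  k2: at (x, y) = (0.984303, 0.032878), (dx/dtau, dy/dtau) = (1.603138, 0.087875); Gamma_xxx = 0.000000, Gamma_xxy = 0.174700, Gamma_xyy = 0.000000, Gamma_yxx = 0.000000, Gamma_yxy = 0.453492, Gamma_yyy = 0.000000; k2 = (1.603138, 0.087875, -0.049222, -0.127772)
  k3: at (x, y) = (0.983670, 0.031547), (dx/dtau, dy/dtau) = (1.604547, 0.088407); Gamma_xxx = 0.000000, Gamma_xxy = 0.174059, Gamma_xyy = 0.000000, Gamma_yxx = 0.000000, Gamma_yxy = 0.453571, Gamma_yyy = 0.000000; k3 = (1.604547, 0.088407, -0.049382, -0.128681)
  k4: at (x, y) = (1.144265, 0.040441), (dx/dtau, dy/dtau) = (1.599593, 0.075448); Gamma_xxx = 0.000000, Gamma_xxy = 0.154156, Gamma_xyy = 0.000000, Gamma_yxx = 0.000000, Gamma_yxy = 0.474646, Gamma_yyy = 0.000000; k4 = (1.599593, 0.075448, -0.037209, -0.114567)
  Y <- Y + (h/6)(k1 + 2k2 + 2k3 + k4): x = 1.1442, y = 0.0404, dx/dtau = 1.5995, dy/dtau = 0.0758
step 3:
  k1: at (x, y) = (1.144170, 0.040400), (dx/dtau, dy/dtau) = (1.599545, 0.075832); Gamma_xxx = 0.000000, Gamma_xxy = 0.154150, Gamma_xyy = 0.000000, Gamma_yxx = 0.000000, Gamma_yxy = 0.474645, Gamma_yyy = 0.000000; k1 = (1.599545, 0.075832, -0.037396, -0.115146)
  k2: at (x, y) = (1.304125, 0.047983), (dx/dtau, dy/dtau) = (1.595805, 0.064318); Gamma_xxx = 0.000000, Gamma_xxy = 0.135448, Gamma_xyy = 0.000000, Gamma_yxx = 0.000000, Gamma_yxy = 0.479154, Gamma_yyy = 0.000000; k2 = (1.595805, 0.064318, -0.027804, -0.098359)
  k3: at (x, y) = (1.303751, 0.046831), (dx/dtau, dy/dtau) = (1.596764, 0.065996); Gamma_xxx = 0.000000, Gamma_xxy = 0.135015, Gamma_xyy = 0.000000, Gamma_yxx = 0.000000, Gamma_yxy = 0.479305, Gamma_yyy = 0.000000; k3 = (1.596764, 0.065996, -0.028456, -0.101019)
  k4: at (x, y) = (1.463523, 0.053599), (dx/dtau, dy/dtau) = (1.593854, 0.055629); Gamma_xxx = 0.000000, Gamma_xxy = 0.118371, Gamma_xyy = 0.000000, Gamma_yxx = 0.000000, Gamma_yxy = 0.473143, Gamma_yyy = 0.000000; k4 = (1.593854, 0.055629, -0.020990, -0.083901)
  Y <- Y + (h/6)(k1 + 2k2 + 2k3 + k4): x = 1.4635, y = 0.0535, dx/dtau = 1.5938, dy/dtau = 0.0559

Answer: x = 1.4635, y = 0.0535, dx/dtau = 1.5938, dy/dtau = 0.0559


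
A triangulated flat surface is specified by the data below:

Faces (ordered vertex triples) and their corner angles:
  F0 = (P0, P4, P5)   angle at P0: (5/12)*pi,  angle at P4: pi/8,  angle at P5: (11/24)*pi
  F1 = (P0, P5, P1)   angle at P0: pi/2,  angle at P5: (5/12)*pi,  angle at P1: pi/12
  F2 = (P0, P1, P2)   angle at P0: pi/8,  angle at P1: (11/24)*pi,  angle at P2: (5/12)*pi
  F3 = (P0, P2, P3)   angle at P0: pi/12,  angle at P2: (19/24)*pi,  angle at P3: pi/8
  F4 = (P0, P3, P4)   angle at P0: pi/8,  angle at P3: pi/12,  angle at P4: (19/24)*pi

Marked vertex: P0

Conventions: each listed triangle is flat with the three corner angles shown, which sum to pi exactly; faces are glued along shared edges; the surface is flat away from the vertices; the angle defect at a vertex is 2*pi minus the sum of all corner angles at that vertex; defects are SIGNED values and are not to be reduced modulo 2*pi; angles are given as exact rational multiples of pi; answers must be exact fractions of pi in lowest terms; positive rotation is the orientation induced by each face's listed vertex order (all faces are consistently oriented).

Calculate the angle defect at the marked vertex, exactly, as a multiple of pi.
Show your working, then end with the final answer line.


Sum of corner angles at P0: (5/4)*pi
defect = 2*pi - (5/4)*pi

Answer: defect(P0) = (3/4)*pi


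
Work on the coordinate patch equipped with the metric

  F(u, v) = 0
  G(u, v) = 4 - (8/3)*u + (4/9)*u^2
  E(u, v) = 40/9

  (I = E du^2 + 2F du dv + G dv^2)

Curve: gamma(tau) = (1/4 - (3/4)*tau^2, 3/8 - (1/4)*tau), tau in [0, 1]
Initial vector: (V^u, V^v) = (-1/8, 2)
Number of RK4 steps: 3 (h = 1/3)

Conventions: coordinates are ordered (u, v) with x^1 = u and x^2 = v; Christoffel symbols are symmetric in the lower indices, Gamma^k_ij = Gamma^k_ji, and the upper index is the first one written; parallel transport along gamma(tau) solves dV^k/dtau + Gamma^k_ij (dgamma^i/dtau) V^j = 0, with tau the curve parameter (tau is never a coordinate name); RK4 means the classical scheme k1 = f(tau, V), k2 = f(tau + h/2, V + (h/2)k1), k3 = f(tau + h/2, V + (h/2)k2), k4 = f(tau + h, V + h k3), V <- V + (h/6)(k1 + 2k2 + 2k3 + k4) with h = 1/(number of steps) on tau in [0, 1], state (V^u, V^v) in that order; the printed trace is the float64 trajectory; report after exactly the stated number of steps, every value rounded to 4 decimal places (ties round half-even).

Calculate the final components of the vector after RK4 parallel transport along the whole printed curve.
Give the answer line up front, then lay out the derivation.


Answer: V^u = 0.0127, V^v = 1.5754

gamma'(tau) = (-(3/2)*tau, -1/4); f(tau, V)^k = -Gamma^k_ij(gamma(tau)) gamma'^i(tau) V^j; h = 1/3; intermediate values shown to 6 dp
curve data and Christoffel symbols at the stage parameters:
  tau = 0.000000: gamma = (0.250000, 0.375000), gamma' = (0.000000, -0.250000); Gamma_uuu = 0.000000, Gamma_uuv = 0.000000, Gamma_uvv = 0.275000, Gamma_vuu = 0.000000, Gamma_vuv = -0.363636, Gamma_vvv = 0.000000
  tau = 0.166667: gamma = (0.229167, 0.333333), gamma' = (-0.250000, -0.250000); Gamma_uuu = 0.000000, Gamma_uuv = 0.000000, Gamma_uvv = 0.277083, Gamma_vuu = 0.000000, Gamma_vuv = -0.360902, Gamma_vvv = 0.000000
  tau = 0.333333: gamma = (0.166667, 0.291667), gamma' = (-0.500000, -0.250000); Gamma_uuu = 0.000000, Gamma_uuv = 0.000000, Gamma_uvv = 0.283333, Gamma_vuu = 0.000000, Gamma_vuv = -0.352941, Gamma_vvv = 0.000000
  tau = 0.500000: gamma = (0.062500, 0.250000), gamma' = (-0.750000, -0.250000); Gamma_uuu = 0.000000, Gamma_uuv = 0.000000, Gamma_uvv = 0.293750, Gamma_vuu = 0.000000, Gamma_vuv = -0.340426, Gamma_vvv = 0.000000
  tau = 0.666667: gamma = (-0.083333, 0.208333), gamma' = (-1.000000, -0.250000); Gamma_uuu = 0.000000, Gamma_uuv = 0.000000, Gamma_uvv = 0.308333, Gamma_vuu = 0.000000, Gamma_vuv = -0.324324, Gamma_vvv = 0.000000
  tau = 0.833333: gamma = (-0.270833, 0.166667), gamma' = (-1.250000, -0.250000); Gamma_uuu = 0.000000, Gamma_uuv = 0.000000, Gamma_uvv = 0.327083, Gamma_vuu = 0.000000, Gamma_vuv = -0.305732, Gamma_vvv = 0.000000
  tau = 1.000000: gamma = (-0.500000, 0.125000), gamma' = (-1.500000, -0.250000); Gamma_uuu = 0.000000, Gamma_uuv = 0.000000, Gamma_uvv = 0.350000, Gamma_vuu = 0.000000, Gamma_vuv = -0.285714, Gamma_vvv = 0.000000
step 0: V^u = -0.1250, V^v = 2.0000
step 1: k1 = (0.137500, 0.011364), k2 = (0.138673, -0.171411), k3 = (0.136563, -0.168681), k4 = (0.137684, -0.336006); V <- V + (h/6)(k1 + 2k2 + 2k3 + k4): V^u = -0.0791, V^v = 1.9442
step 2: k1 = (0.137712, -0.336108), k2 = (0.138662, -0.477302), k3 = (0.136933, -0.471307), k4 = (0.137754, -0.576876); V <- V + (h/6)(k1 + 2k2 + 2k3 + k4): V^u = -0.0332, V^v = 1.7881
step 3: k1 = (0.137829, -0.577217), k2 = (0.138344, -0.645785), k3 = (0.137410, -0.641424), k4 = (0.137747, -0.675577); V <- V + (h/6)(k1 + 2k2 + 2k3 + k4): V^u = 0.0127, V^v = 1.5754
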